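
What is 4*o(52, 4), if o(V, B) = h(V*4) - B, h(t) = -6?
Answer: -40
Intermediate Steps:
o(V, B) = -6 - B
4*o(52, 4) = 4*(-6 - 1*4) = 4*(-6 - 4) = 4*(-10) = -40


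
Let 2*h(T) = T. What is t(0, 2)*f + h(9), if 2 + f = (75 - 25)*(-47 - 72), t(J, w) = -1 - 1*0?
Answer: 11913/2 ≈ 5956.5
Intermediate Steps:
t(J, w) = -1 (t(J, w) = -1 + 0 = -1)
f = -5952 (f = -2 + (75 - 25)*(-47 - 72) = -2 + 50*(-119) = -2 - 5950 = -5952)
h(T) = T/2
t(0, 2)*f + h(9) = -1*(-5952) + (½)*9 = 5952 + 9/2 = 11913/2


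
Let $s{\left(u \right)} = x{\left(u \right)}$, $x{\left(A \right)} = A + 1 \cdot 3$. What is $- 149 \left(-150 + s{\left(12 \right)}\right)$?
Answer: $20115$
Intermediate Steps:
$x{\left(A \right)} = 3 + A$ ($x{\left(A \right)} = A + 3 = 3 + A$)
$s{\left(u \right)} = 3 + u$
$- 149 \left(-150 + s{\left(12 \right)}\right) = - 149 \left(-150 + \left(3 + 12\right)\right) = - 149 \left(-150 + 15\right) = \left(-149\right) \left(-135\right) = 20115$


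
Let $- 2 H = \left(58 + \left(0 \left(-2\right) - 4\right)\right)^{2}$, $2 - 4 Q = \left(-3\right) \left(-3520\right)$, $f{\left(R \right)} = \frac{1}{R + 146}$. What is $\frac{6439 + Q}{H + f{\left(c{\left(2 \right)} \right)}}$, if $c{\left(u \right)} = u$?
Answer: $- \frac{562326}{215783} \approx -2.606$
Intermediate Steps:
$f{\left(R \right)} = \frac{1}{146 + R}$
$Q = - \frac{5279}{2}$ ($Q = \frac{1}{2} - \frac{\left(-3\right) \left(-3520\right)}{4} = \frac{1}{2} - 2640 = - \frac{5279}{2} \approx -2639.5$)
$H = -1458$ ($H = - \frac{\left(58 + \left(0 \left(-2\right) - 4\right)\right)^{2}}{2} = - \frac{\left(58 + \left(0 - 4\right)\right)^{2}}{2} = - \frac{\left(58 - 4\right)^{2}}{2} = - \frac{54^{2}}{2} = \left(- \frac{1}{2}\right) 2916 = -1458$)
$\frac{6439 + Q}{H + f{\left(c{\left(2 \right)} \right)}} = \frac{6439 - \frac{5279}{2}}{-1458 + \frac{1}{146 + 2}} = \frac{7599}{2 \left(-1458 + \frac{1}{148}\right)} = \frac{7599}{2 \left(- \frac{215783}{148}\right)} = \frac{7599}{2} \left(- \frac{148}{215783}\right) = - \frac{562326}{215783}$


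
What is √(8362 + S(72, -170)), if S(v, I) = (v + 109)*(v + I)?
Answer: 4*I*√586 ≈ 96.83*I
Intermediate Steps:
S(v, I) = (109 + v)*(I + v)
√(8362 + S(72, -170)) = √(8362 + (72² + 109*(-170) + 109*72 - 170*72)) = √(8362 + (5184 - 18530 + 7848 - 12240)) = √(8362 - 17738) = √(-9376) = 4*I*√586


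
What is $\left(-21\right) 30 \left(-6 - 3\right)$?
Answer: $5670$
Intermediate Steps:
$\left(-21\right) 30 \left(-6 - 3\right) = - 630 \left(-6 - 3\right) = \left(-630\right) \left(-9\right) = 5670$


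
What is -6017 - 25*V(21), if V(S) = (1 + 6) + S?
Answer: -6717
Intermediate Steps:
V(S) = 7 + S
-6017 - 25*V(21) = -6017 - 25*(7 + 21) = -6017 - 25*28 = -6017 - 1*700 = -6017 - 700 = -6717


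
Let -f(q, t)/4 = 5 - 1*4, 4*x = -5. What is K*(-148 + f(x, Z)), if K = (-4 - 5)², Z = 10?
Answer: -12312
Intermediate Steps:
K = 81 (K = (-9)² = 81)
x = -5/4 (x = (¼)*(-5) = -5/4 ≈ -1.2500)
f(q, t) = -4 (f(q, t) = -4*(5 - 1*4) = -4*(5 - 4) = -4*1 = -4)
K*(-148 + f(x, Z)) = 81*(-148 - 4) = 81*(-152) = -12312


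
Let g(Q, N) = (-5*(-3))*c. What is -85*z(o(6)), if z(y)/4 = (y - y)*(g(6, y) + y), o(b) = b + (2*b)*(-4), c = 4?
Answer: 0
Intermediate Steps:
o(b) = -7*b (o(b) = b - 8*b = -7*b)
g(Q, N) = 60 (g(Q, N) = -5*(-3)*4 = 15*4 = 60)
z(y) = 0 (z(y) = 4*((y - y)*(60 + y)) = 4*(0*(60 + y)) = 4*0 = 0)
-85*z(o(6)) = -85*0 = 0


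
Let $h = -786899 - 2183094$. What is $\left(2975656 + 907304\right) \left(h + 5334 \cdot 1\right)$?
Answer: $-11511652310640$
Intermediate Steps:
$h = -2969993$ ($h = -786899 - 2183094 = -2969993$)
$\left(2975656 + 907304\right) \left(h + 5334 \cdot 1\right) = \left(2975656 + 907304\right) \left(-2969993 + 5334 \cdot 1\right) = 3882960 \left(-2969993 + 5334\right) = 3882960 \left(-2964659\right) = -11511652310640$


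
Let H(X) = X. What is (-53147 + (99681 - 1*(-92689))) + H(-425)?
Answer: 138798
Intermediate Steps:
(-53147 + (99681 - 1*(-92689))) + H(-425) = (-53147 + (99681 - 1*(-92689))) - 425 = (-53147 + (99681 + 92689)) - 425 = (-53147 + 192370) - 425 = 139223 - 425 = 138798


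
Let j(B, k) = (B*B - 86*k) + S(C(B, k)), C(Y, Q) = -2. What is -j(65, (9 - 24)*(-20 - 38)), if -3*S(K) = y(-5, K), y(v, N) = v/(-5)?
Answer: 211786/3 ≈ 70595.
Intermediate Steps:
y(v, N) = -v/5 (y(v, N) = v*(-⅕) = -v/5)
S(K) = -⅓ (S(K) = -(-1)*(-5)/15 = -⅓*1 = -⅓)
j(B, k) = -⅓ + B² - 86*k (j(B, k) = (B*B - 86*k) - ⅓ = (B² - 86*k) - ⅓ = -⅓ + B² - 86*k)
-j(65, (9 - 24)*(-20 - 38)) = -(-⅓ + 65² - 86*(9 - 24)*(-20 - 38)) = -(-⅓ + 4225 - (-1290)*(-58)) = -(-⅓ + 4225 - 86*870) = -(-⅓ + 4225 - 74820) = -1*(-211786/3) = 211786/3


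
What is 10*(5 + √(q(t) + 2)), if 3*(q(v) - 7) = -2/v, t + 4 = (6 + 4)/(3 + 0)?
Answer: 50 + 10*√10 ≈ 81.623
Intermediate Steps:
t = -⅔ (t = -4 + (6 + 4)/(3 + 0) = -4 + 10/3 = -⅔ ≈ -0.66667)
q(v) = 7 - 2/(3*v) (q(v) = 7 + (-2/v)/3 = 7 - 2/(3*v))
10*(5 + √(q(t) + 2)) = 10*(5 + √((7 - 2/(3*(-⅔))) + 2)) = 10*(5 + √((7 - ⅔*(-3/2)) + 2)) = 10*(5 + √((7 + 1) + 2)) = 10*(5 + √(8 + 2)) = 10*(5 + √10) = 50 + 10*√10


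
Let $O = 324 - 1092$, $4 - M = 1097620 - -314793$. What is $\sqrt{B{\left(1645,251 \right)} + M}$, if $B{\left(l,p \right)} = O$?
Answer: $i \sqrt{1413177} \approx 1188.8 i$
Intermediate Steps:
$M = -1412409$ ($M = 4 - \left(1097620 - -314793\right) = 4 - \left(1097620 + 314793\right) = 4 - 1412413 = -1412409$)
$O = -768$ ($O = 324 - 1092 = -768$)
$B{\left(l,p \right)} = -768$
$\sqrt{B{\left(1645,251 \right)} + M} = \sqrt{-768 - 1412409} = \sqrt{-1413177} = i \sqrt{1413177}$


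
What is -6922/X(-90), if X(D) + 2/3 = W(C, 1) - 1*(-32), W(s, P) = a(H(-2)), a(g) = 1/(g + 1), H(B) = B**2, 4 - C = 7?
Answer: -103830/473 ≈ -219.51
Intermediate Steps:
C = -3 (C = 4 - 1*7 = 4 - 7 = -3)
a(g) = 1/(1 + g)
W(s, P) = 1/5 (W(s, P) = 1/(1 + (-2)**2) = 1/(1 + 4) = 1/5)
X(D) = 473/15 (X(D) = -2/3 + (1/5 - 1*(-32)) = -2/3 + (1/5 + 32) = -2/3 + 161/5 = 473/15)
-6922/X(-90) = -6922/473/15 = -6922*15/473 = -103830/473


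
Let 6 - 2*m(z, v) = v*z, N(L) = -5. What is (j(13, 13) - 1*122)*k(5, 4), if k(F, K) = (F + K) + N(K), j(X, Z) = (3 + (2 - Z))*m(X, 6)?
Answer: 664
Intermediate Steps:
m(z, v) = 3 - v*z/2
j(X, Z) = (3 - 3*X)*(5 - Z) (j(X, Z) = (3 + (2 - Z))*(3 - 1/2*6*X) = (5 - Z)*(3 - 3*X) = (3 - 3*X)*(5 - Z))
k(F, K) = -5 + F + K (k(F, K) = (F + K) - 5 = -5 + F + K)
(j(13, 13) - 1*122)*k(5, 4) = (3*(-1 + 13)*(-5 + 13) - 1*122)*(-5 + 5 + 4) = (3*12*8 - 122)*4 = (288 - 122)*4 = 166*4 = 664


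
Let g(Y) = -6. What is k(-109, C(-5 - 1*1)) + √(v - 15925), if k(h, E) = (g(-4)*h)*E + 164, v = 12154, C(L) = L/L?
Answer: 818 + 3*I*√419 ≈ 818.0 + 61.408*I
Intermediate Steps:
C(L) = 1
k(h, E) = 164 - 6*E*h (k(h, E) = (-6*h)*E + 164 = -6*E*h + 164 = 164 - 6*E*h)
k(-109, C(-5 - 1*1)) + √(v - 15925) = (164 - 6*1*(-109)) + √(12154 - 15925) = (164 + 654) + √(-3771) = 818 + 3*I*√419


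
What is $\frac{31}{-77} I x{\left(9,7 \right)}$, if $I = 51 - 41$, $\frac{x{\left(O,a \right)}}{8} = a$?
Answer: $- \frac{2480}{11} \approx -225.45$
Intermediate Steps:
$x{\left(O,a \right)} = 8 a$
$I = 10$
$\frac{31}{-77} I x{\left(9,7 \right)} = \frac{31}{-77} \cdot 10 \cdot 8 \cdot 7 = 31 \left(- \frac{1}{77}\right) 10 \cdot 56 = \left(- \frac{31}{77}\right) 10 \cdot 56 = \left(- \frac{310}{77}\right) 56 = - \frac{2480}{11}$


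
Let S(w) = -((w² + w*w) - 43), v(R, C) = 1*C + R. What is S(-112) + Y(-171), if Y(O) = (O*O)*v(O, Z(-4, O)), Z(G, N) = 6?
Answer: -4849810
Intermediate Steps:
v(R, C) = C + R
Y(O) = O²*(6 + O) (Y(O) = (O*O)*(6 + O) = O²*(6 + O))
S(w) = 43 - 2*w² (S(w) = -((w² + w²) - 43) = -(2*w² - 43) = -(-43 + 2*w²) = 43 - 2*w²)
S(-112) + Y(-171) = (43 - 2*(-112)²) + (-171)²*(6 - 171) = (43 - 2*12544) + 29241*(-165) = (43 - 25088) - 4824765 = -25045 - 4824765 = -4849810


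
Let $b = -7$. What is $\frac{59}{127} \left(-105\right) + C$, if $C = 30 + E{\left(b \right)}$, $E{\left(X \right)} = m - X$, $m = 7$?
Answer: $- \frac{607}{127} \approx -4.7795$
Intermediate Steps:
$E{\left(X \right)} = 7 - X$
$C = 44$ ($C = 30 + \left(7 - -7\right) = 30 + \left(7 + 7\right) = 30 + 14 = 44$)
$\frac{59}{127} \left(-105\right) + C = \frac{59}{127} \left(-105\right) + 44 = - \frac{6195}{127} + 44 = - \frac{607}{127}$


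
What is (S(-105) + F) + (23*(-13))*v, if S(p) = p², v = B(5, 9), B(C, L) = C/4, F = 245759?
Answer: 1025641/4 ≈ 2.5641e+5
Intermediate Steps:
B(C, L) = C/4 (B(C, L) = C*(¼) = C/4)
v = 5/4 (v = (¼)*5 = 5/4 ≈ 1.2500)
(S(-105) + F) + (23*(-13))*v = ((-105)² + 245759) + (23*(-13))*(5/4) = (11025 + 245759) - 299*5/4 = 256784 - 1495/4 = 1025641/4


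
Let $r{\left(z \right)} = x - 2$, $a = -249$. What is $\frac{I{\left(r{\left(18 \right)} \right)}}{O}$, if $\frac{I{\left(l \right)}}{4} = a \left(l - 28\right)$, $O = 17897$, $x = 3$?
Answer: $\frac{26892}{17897} \approx 1.5026$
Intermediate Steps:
$r{\left(z \right)} = 1$ ($r{\left(z \right)} = 3 - 2 = 1$)
$I{\left(l \right)} = 27888 - 996 l$ ($I{\left(l \right)} = 4 \left(- 249 \left(l - 28\right)\right) = 4 \left(- 249 \left(-28 + l\right)\right) = 4 \left(6972 - 249 l\right) = 27888 - 996 l$)
$\frac{I{\left(r{\left(18 \right)} \right)}}{O} = \frac{27888 - 996}{17897} = \left(27888 - 996\right) \frac{1}{17897} = 26892 \cdot \frac{1}{17897} = \frac{26892}{17897}$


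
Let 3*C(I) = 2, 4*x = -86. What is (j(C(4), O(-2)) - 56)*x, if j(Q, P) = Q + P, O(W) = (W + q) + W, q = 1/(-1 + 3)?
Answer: 15179/12 ≈ 1264.9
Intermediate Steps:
x = -43/2 (x = (¼)*(-86) = -43/2 ≈ -21.500)
C(I) = ⅔ (C(I) = (⅓)*2 = ⅔)
q = ½ (q = 1/2 = ½ ≈ 0.50000)
O(W) = ½ + 2*W (O(W) = (W + ½) + W = (½ + W) + W = ½ + 2*W)
j(Q, P) = P + Q
(j(C(4), O(-2)) - 56)*x = (((½ + 2*(-2)) + ⅔) - 56)*(-43/2) = (((½ - 4) + ⅔) - 56)*(-43/2) = ((-7/2 + ⅔) - 56)*(-43/2) = (-17/6 - 56)*(-43/2) = -353/6*(-43/2) = 15179/12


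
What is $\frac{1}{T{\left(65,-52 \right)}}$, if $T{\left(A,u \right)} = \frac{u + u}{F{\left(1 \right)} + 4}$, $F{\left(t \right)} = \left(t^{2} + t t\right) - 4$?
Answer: $- \frac{1}{52} \approx -0.019231$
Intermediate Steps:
$F{\left(t \right)} = -4 + 2 t^{2}$ ($F{\left(t \right)} = \left(t^{2} + t^{2}\right) - 4 = 2 t^{2} - 4 = -4 + 2 t^{2}$)
$T{\left(A,u \right)} = u$ ($T{\left(A,u \right)} = \frac{u + u}{\left(-4 + 2 \cdot 1^{2}\right) + 4} = \frac{2 u}{\left(-4 + 2 \cdot 1\right) + 4} = \frac{2 u}{\left(-4 + 2\right) + 4} = \frac{2 u}{-2 + 4} = \frac{2 u}{2} = 2 u \frac{1}{2} = u$)
$\frac{1}{T{\left(65,-52 \right)}} = \frac{1}{-52} = - \frac{1}{52}$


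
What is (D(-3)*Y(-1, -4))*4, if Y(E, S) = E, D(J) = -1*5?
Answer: 20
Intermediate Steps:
D(J) = -5
(D(-3)*Y(-1, -4))*4 = -5*(-1)*4 = 5*4 = 20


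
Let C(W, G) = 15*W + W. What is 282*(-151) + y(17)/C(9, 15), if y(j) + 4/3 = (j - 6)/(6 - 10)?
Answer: -73581745/1728 ≈ -42582.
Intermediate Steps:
y(j) = 1/6 - j/4 (y(j) = -4/3 + (j - 6)/(6 - 10) = -4/3 + (-6 + j)/(-4) = -4/3 + (-6 + j)*(-1/4) = -4/3 + (3/2 - j/4) = 1/6 - j/4)
C(W, G) = 16*W
282*(-151) + y(17)/C(9, 15) = 282*(-151) + (1/6 - 1/4*17)/((16*9)) = -42582 + (1/6 - 17/4)/144 = -42582 - 49/12*1/144 = -42582 - 49/1728 = -73581745/1728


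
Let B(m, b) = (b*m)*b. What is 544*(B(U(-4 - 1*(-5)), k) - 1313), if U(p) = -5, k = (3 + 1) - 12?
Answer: -888352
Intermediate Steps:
k = -8 (k = 4 - 12 = -8)
B(m, b) = m*b**2
544*(B(U(-4 - 1*(-5)), k) - 1313) = 544*(-5*(-8)**2 - 1313) = 544*(-5*64 - 1313) = 544*(-320 - 1313) = 544*(-1633) = -888352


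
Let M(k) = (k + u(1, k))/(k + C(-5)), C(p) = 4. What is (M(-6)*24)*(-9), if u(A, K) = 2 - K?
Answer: 216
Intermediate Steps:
M(k) = 2/(4 + k) (M(k) = (k + (2 - k))/(k + 4) = 2/(4 + k))
(M(-6)*24)*(-9) = ((2/(4 - 6))*24)*(-9) = ((2/(-2))*24)*(-9) = ((2*(-½))*24)*(-9) = -1*24*(-9) = -24*(-9) = 216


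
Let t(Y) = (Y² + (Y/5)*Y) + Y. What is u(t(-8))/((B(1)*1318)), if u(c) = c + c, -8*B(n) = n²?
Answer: -2752/3295 ≈ -0.83521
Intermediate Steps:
t(Y) = Y + 6*Y²/5 (t(Y) = (Y² + (Y*(⅕))*Y) + Y = (Y² + (Y/5)*Y) + Y = (Y² + Y²/5) + Y = 6*Y²/5 + Y = Y + 6*Y²/5)
B(n) = -n²/8
u(c) = 2*c
u(t(-8))/((B(1)*1318)) = (2*((⅕)*(-8)*(5 + 6*(-8))))/((-⅛*1²*1318)) = (2*((⅕)*(-8)*(5 - 48)))/((-⅛*1*1318)) = (2*((⅕)*(-8)*(-43)))/((-⅛*1318)) = (2*(344/5))/(-659/4) = (688/5)*(-4/659) = -2752/3295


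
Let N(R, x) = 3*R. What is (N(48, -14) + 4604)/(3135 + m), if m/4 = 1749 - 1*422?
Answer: 4748/8443 ≈ 0.56236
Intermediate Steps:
m = 5308 (m = 4*(1749 - 1*422) = 4*(1749 - 422) = 4*1327 = 5308)
(N(48, -14) + 4604)/(3135 + m) = (3*48 + 4604)/(3135 + 5308) = (144 + 4604)/8443 = 4748*(1/8443) = 4748/8443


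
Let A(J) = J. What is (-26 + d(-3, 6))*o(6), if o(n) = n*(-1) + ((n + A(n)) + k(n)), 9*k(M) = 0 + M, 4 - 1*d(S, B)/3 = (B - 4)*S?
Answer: 80/3 ≈ 26.667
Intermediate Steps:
d(S, B) = 12 - 3*S*(-4 + B) (d(S, B) = 12 - 3*(B - 4)*S = 12 - 3*(-4 + B)*S = 12 - 3*S*(-4 + B))
k(M) = M/9 (k(M) = (0 + M)/9 = M/9)
o(n) = 10*n/9 (o(n) = n*(-1) + ((n + n) + n/9) = -n + (2*n + n/9) = -n + 19*n/9 = 10*n/9)
(-26 + d(-3, 6))*o(6) = (-26 + (12 + 12*(-3) - 3*6*(-3)))*((10/9)*6) = (-26 + (12 - 36 + 54))*(20/3) = (-26 + 30)*(20/3) = 4*(20/3) = 80/3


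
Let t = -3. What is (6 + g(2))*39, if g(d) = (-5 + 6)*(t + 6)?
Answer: 351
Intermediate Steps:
g(d) = 3 (g(d) = (-5 + 6)*(-3 + 6) = 1*3 = 3)
(6 + g(2))*39 = (6 + 3)*39 = 9*39 = 351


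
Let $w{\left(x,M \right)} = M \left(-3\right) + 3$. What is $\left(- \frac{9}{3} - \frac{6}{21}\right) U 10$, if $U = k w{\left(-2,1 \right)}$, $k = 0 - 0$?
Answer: $0$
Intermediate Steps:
$k = 0$ ($k = 0 + 0 = 0$)
$w{\left(x,M \right)} = 3 - 3 M$ ($w{\left(x,M \right)} = - 3 M + 3 = 3 - 3 M$)
$U = 0$ ($U = 0 \left(3 - 3\right) = 0 \cdot 0 = 0$)
$\left(- \frac{9}{3} - \frac{6}{21}\right) U 10 = \left(- \frac{9}{3} - \frac{6}{21}\right) 0 \cdot 10 = \left(\left(-9\right) \frac{1}{3} - \frac{2}{7}\right) 0 \cdot 10 = \left(-3 - \frac{2}{7}\right) 0 \cdot 10 = \left(- \frac{23}{7}\right) 0 \cdot 10 = 0 \cdot 10 = 0$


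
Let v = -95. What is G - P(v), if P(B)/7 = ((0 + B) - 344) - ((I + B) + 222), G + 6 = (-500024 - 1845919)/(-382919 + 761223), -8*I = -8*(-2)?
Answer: 1488928425/378304 ≈ 3935.8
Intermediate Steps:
I = -2 (I = -(-1)*(-2) = -⅛*16 = -2)
G = -4615767/378304 (G = -6 + (-500024 - 1845919)/(-382919 + 761223) = -6 - 2345943/378304 = -4615767/378304 ≈ -12.201)
P(B) = -3948 (P(B) = 7*(((0 + B) - 344) - ((-2 + B) + 222)) = 7*((B - 344) - (220 + B)) = 7*((-344 + B) + (-220 - B)) = 7*(-564) = -3948)
G - P(v) = -4615767/378304 - 1*(-3948) = -4615767/378304 + 3948 = 1488928425/378304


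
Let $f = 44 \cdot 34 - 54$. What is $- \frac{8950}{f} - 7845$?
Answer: $- \frac{5660720}{721} \approx -7851.2$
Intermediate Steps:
$f = 1442$ ($f = 1496 - 54 = 1442$)
$- \frac{8950}{f} - 7845 = - \frac{8950}{1442} - 7845 = \left(-8950\right) \frac{1}{1442} - 7845 = - \frac{4475}{721} - 7845 = - \frac{5660720}{721}$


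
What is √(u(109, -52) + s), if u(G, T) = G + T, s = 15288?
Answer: 3*√1705 ≈ 123.88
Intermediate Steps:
√(u(109, -52) + s) = √((109 - 52) + 15288) = √(57 + 15288) = √15345 = 3*√1705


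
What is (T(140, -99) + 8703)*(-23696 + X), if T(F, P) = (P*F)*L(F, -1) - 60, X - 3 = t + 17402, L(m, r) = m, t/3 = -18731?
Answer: 120703904388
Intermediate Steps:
t = -56193 (t = 3*(-18731) = -56193)
X = -38788 (X = 3 + (-56193 + 17402) = 3 - 38791 = -38788)
T(F, P) = -60 + P*F² (T(F, P) = (P*F)*F - 60 = (F*P)*F - 60 = P*F² - 60 = -60 + P*F²)
(T(140, -99) + 8703)*(-23696 + X) = ((-60 - 99*140²) + 8703)*(-23696 - 38788) = ((-60 - 99*19600) + 8703)*(-62484) = ((-60 - 1940400) + 8703)*(-62484) = (-1940460 + 8703)*(-62484) = -1931757*(-62484) = 120703904388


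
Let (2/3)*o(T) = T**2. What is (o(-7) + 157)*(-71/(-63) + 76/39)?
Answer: 1161259/1638 ≈ 708.95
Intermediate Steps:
o(T) = 3*T**2/2
(o(-7) + 157)*(-71/(-63) + 76/39) = ((3/2)*(-7)**2 + 157)*(-71/(-63) + 76/39) = ((3/2)*49 + 157)*(-71*(-1/63) + 76*(1/39)) = (147/2 + 157)*(71/63 + 76/39) = (461/2)*(2519/819) = 1161259/1638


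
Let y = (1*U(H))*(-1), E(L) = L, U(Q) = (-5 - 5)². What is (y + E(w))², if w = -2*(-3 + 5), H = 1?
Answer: 10816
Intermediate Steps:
U(Q) = 100 (U(Q) = (-10)² = 100)
w = -4 (w = -2*2 = -4)
y = -100 (y = (1*100)*(-1) = 100*(-1) = -100)
(y + E(w))² = (-100 - 4)² = (-104)² = 10816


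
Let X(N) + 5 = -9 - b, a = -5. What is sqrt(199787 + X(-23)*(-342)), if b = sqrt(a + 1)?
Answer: sqrt(204575 + 684*I) ≈ 452.3 + 0.7561*I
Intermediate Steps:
b = 2*I (b = sqrt(-5 + 1) = sqrt(-4) = 2*I ≈ 2.0*I)
X(N) = -14 - 2*I (X(N) = -5 + (-9 - 2*I) = -14 - 2*I)
sqrt(199787 + X(-23)*(-342)) = sqrt(199787 + (-14 - 2*I)*(-342)) = sqrt(199787 + (4788 + 684*I)) = sqrt(204575 + 684*I)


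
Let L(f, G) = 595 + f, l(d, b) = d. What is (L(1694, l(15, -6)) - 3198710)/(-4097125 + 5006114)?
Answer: -3196421/908989 ≈ -3.5165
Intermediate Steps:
(L(1694, l(15, -6)) - 3198710)/(-4097125 + 5006114) = ((595 + 1694) - 3198710)/(-4097125 + 5006114) = (2289 - 3198710)/908989 = -3196421*1/908989 = -3196421/908989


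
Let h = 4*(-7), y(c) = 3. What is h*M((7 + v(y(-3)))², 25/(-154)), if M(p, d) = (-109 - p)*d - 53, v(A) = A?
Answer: 534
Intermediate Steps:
M(p, d) = -53 + d*(-109 - p) (M(p, d) = d*(-109 - p) - 53 = -53 + d*(-109 - p))
h = -28
h*M((7 + v(y(-3)))², 25/(-154)) = -28*(-53 - 2725/(-154) - 25/(-154)*(7 + 3)²) = -28*(-53 - 2725*(-1)/154 - 1*25*(-1/154)*10²) = -28*(-53 - 109*(-25/154) - 1*(-25/154)*100) = -28*(-53 + 2725/154 + 1250/77) = -28*(-267/14) = 534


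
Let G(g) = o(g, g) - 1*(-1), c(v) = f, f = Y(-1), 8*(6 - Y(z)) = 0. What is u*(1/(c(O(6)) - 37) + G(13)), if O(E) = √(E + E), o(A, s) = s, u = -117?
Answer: -50661/31 ≈ -1634.2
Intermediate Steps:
Y(z) = 6 (Y(z) = 6 - ⅛*0 = 6 + 0 = 6)
O(E) = √2*√E (O(E) = √(2*E) = √2*√E)
f = 6
c(v) = 6
G(g) = 1 + g (G(g) = g - 1*(-1) = g + 1 = 1 + g)
u*(1/(c(O(6)) - 37) + G(13)) = -117*(1/(6 - 37) + (1 + 13)) = -117*(1/(-31) + 14) = -117*(-1/31 + 14) = -117*433/31 = -50661/31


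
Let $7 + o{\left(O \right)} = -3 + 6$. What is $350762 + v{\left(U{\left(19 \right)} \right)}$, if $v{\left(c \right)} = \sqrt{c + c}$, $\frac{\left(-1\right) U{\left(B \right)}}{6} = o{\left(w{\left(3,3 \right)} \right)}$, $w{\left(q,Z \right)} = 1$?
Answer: $350762 + 4 \sqrt{3} \approx 3.5077 \cdot 10^{5}$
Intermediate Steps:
$o{\left(O \right)} = -4$ ($o{\left(O \right)} = -7 + \left(-3 + 6\right) = -7 + 3 = -4$)
$U{\left(B \right)} = 24$ ($U{\left(B \right)} = \left(-6\right) \left(-4\right) = 24$)
$v{\left(c \right)} = \sqrt{2} \sqrt{c}$ ($v{\left(c \right)} = \sqrt{2 c} = \sqrt{2} \sqrt{c}$)
$350762 + v{\left(U{\left(19 \right)} \right)} = 350762 + \sqrt{2} \sqrt{24} = 350762 + \sqrt{2} \cdot 2 \sqrt{6} = 350762 + 4 \sqrt{3}$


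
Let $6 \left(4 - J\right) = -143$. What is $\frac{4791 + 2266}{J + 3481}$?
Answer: $\frac{42342}{21053} \approx 2.0112$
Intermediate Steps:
$J = \frac{167}{6}$ ($J = 4 - - \frac{143}{6} = 4 + \frac{143}{6} = \frac{167}{6} \approx 27.833$)
$\frac{4791 + 2266}{J + 3481} = \frac{4791 + 2266}{\frac{167}{6} + 3481} = \frac{7057}{\frac{21053}{6}} = 7057 \cdot \frac{6}{21053} = \frac{42342}{21053}$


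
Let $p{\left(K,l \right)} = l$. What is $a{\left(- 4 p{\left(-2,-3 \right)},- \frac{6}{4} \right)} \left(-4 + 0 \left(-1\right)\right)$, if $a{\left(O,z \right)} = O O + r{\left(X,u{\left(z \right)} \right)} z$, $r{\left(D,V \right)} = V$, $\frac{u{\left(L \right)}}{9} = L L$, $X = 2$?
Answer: $- \frac{909}{2} \approx -454.5$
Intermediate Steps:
$u{\left(L \right)} = 9 L^{2}$ ($u{\left(L \right)} = 9 L L = 9 L^{2}$)
$a{\left(O,z \right)} = O^{2} + 9 z^{3}$ ($a{\left(O,z \right)} = O O + 9 z^{2} z = O^{2} + 9 z^{3}$)
$a{\left(- 4 p{\left(-2,-3 \right)},- \frac{6}{4} \right)} \left(-4 + 0 \left(-1\right)\right) = \left(\left(\left(-4\right) \left(-3\right)\right)^{2} + 9 \left(- \frac{6}{4}\right)^{3}\right) \left(-4 + 0 \left(-1\right)\right) = \left(12^{2} + 9 \left(\left(-6\right) \frac{1}{4}\right)^{3}\right) \left(-4 + 0\right) = \left(144 + 9 \left(- \frac{3}{2}\right)^{3}\right) \left(-4\right) = \left(144 + 9 \left(- \frac{27}{8}\right)\right) \left(-4\right) = \left(144 - \frac{243}{8}\right) \left(-4\right) = \frac{909}{8} \left(-4\right) = - \frac{909}{2}$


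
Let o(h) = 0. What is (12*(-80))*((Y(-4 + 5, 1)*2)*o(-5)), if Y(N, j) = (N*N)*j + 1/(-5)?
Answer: 0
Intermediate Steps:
Y(N, j) = -⅕ + j*N² (Y(N, j) = N²*j - ⅕ = j*N² - ⅕ = -⅕ + j*N²)
(12*(-80))*((Y(-4 + 5, 1)*2)*o(-5)) = (12*(-80))*(((-⅕ + 1*(-4 + 5)²)*2)*0) = -960*(-⅕ + 1*1²)*2*0 = -960*(-⅕ + 1*1)*2*0 = -960*(-⅕ + 1)*2*0 = -960*(⅘)*2*0 = -1536*0 = -960*0 = 0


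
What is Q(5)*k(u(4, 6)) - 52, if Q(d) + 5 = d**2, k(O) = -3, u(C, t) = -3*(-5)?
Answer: -112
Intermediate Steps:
u(C, t) = 15
Q(d) = -5 + d**2
Q(5)*k(u(4, 6)) - 52 = (-5 + 5**2)*(-3) - 52 = (-5 + 25)*(-3) - 52 = 20*(-3) - 52 = -60 - 52 = -112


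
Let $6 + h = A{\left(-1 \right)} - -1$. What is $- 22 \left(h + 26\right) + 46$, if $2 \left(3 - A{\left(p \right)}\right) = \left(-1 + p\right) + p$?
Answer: $-515$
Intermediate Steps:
$A{\left(p \right)} = \frac{7}{2} - p$ ($A{\left(p \right)} = 3 - \frac{\left(-1 + p\right) + p}{2} = 3 - \frac{-1 + 2 p}{2} = 3 - \left(- \frac{1}{2} + p\right) = \frac{7}{2} - p$)
$h = - \frac{1}{2}$ ($h = -6 + \left(\left(\frac{7}{2} - -1\right) - -1\right) = -6 + \left(\left(\frac{7}{2} + 1\right) + 1\right) = -6 + \left(\frac{9}{2} + 1\right) = -6 + \frac{11}{2} = - \frac{1}{2} \approx -0.5$)
$- 22 \left(h + 26\right) + 46 = - 22 \left(- \frac{1}{2} + 26\right) + 46 = \left(-22\right) \frac{51}{2} + 46 = -561 + 46 = -515$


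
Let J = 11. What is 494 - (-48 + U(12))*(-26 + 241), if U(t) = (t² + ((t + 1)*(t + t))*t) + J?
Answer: -827471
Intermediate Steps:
U(t) = 11 + t² + 2*t²*(1 + t) (U(t) = (t² + ((t + 1)*(t + t))*t) + 11 = (t² + ((1 + t)*(2*t))*t) + 11 = (t² + (2*t*(1 + t))*t) + 11 = (t² + 2*t²*(1 + t)) + 11 = 11 + t² + 2*t²*(1 + t))
494 - (-48 + U(12))*(-26 + 241) = 494 - (-48 + (11 + 2*12³ + 3*12²))*(-26 + 241) = 494 - (-48 + (11 + 2*1728 + 3*144))*215 = 494 - (-48 + (11 + 3456 + 432))*215 = 494 - (-48 + 3899)*215 = 494 - 3851*215 = 494 - 1*827965 = 494 - 827965 = -827471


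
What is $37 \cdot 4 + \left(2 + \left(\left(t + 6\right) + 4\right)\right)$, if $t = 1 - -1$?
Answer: $162$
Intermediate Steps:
$t = 2$ ($t = 1 + 1 = 2$)
$37 \cdot 4 + \left(2 + \left(\left(t + 6\right) + 4\right)\right) = 37 \cdot 4 + \left(2 + \left(\left(2 + 6\right) + 4\right)\right) = 148 + \left(2 + \left(8 + 4\right)\right) = 148 + \left(2 + 12\right) = 148 + 14 = 162$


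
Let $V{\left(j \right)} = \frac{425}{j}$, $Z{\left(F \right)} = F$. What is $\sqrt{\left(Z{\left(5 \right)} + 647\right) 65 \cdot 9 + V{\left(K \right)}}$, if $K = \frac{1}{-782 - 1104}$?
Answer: $i \sqrt{420130} \approx 648.17 i$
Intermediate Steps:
$K = - \frac{1}{1886}$ ($K = \frac{1}{-1886} = - \frac{1}{1886} \approx -0.00053022$)
$\sqrt{\left(Z{\left(5 \right)} + 647\right) 65 \cdot 9 + V{\left(K \right)}} = \sqrt{\left(5 + 647\right) 65 \cdot 9 + \frac{425}{- \frac{1}{1886}}} = \sqrt{652 \cdot 585 + 425 \left(-1886\right)} = \sqrt{381420 - 801550} = \sqrt{-420130} = i \sqrt{420130}$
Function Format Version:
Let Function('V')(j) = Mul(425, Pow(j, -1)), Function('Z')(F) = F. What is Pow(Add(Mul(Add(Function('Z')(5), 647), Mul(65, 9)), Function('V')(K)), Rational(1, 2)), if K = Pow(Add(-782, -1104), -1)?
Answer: Mul(I, Pow(420130, Rational(1, 2))) ≈ Mul(648.17, I)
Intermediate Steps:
K = Rational(-1, 1886) (K = Pow(-1886, -1) = Rational(-1, 1886) ≈ -0.00053022)
Pow(Add(Mul(Add(Function('Z')(5), 647), Mul(65, 9)), Function('V')(K)), Rational(1, 2)) = Pow(Add(Mul(Add(5, 647), Mul(65, 9)), Mul(425, Pow(Rational(-1, 1886), -1))), Rational(1, 2)) = Pow(Add(Mul(652, 585), Mul(425, -1886)), Rational(1, 2)) = Pow(Add(381420, -801550), Rational(1, 2)) = Pow(-420130, Rational(1, 2)) = Mul(I, Pow(420130, Rational(1, 2)))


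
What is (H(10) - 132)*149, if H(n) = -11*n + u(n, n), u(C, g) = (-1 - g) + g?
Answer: -36207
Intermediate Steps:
u(C, g) = -1
H(n) = -1 - 11*n (H(n) = -11*n - 1 = -1 - 11*n)
(H(10) - 132)*149 = ((-1 - 11*10) - 132)*149 = ((-1 - 110) - 132)*149 = (-111 - 132)*149 = -243*149 = -36207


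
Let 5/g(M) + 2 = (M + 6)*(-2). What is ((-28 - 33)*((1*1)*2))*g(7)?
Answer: 305/14 ≈ 21.786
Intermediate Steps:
g(M) = 5/(-14 - 2*M) (g(M) = 5/(-2 + (M + 6)*(-2)) = 5/(-2 + (6 + M)*(-2)) = 5/(-2 + (-12 - 2*M)) = 5/(-14 - 2*M))
((-28 - 33)*((1*1)*2))*g(7) = ((-28 - 33)*((1*1)*2))*(-5/(14 + 2*7)) = (-61*2)*(-5/(14 + 14)) = (-61*2)*(-5/28) = -(-610)/28 = -122*(-5/28) = 305/14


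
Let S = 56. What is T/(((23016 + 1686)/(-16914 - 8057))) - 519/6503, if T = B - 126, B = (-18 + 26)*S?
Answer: -1136983594/3492111 ≈ -325.59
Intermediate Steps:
B = 448 (B = (-18 + 26)*56 = 8*56 = 448)
T = 322 (T = 448 - 126 = 322)
T/(((23016 + 1686)/(-16914 - 8057))) - 519/6503 = 322/(((23016 + 1686)/(-16914 - 8057))) - 519/6503 = 322/((24702/(-24971))) - 519*1/6503 = 322/((24702*(-1/24971))) - 519/6503 = 322/(-24702/24971) - 519/6503 = 322*(-24971/24702) - 519/6503 = -174797/537 - 519/6503 = -1136983594/3492111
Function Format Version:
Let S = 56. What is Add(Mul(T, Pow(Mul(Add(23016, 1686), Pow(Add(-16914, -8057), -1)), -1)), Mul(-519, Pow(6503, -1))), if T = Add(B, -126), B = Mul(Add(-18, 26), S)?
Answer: Rational(-1136983594, 3492111) ≈ -325.59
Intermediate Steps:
B = 448 (B = Mul(Add(-18, 26), 56) = Mul(8, 56) = 448)
T = 322 (T = Add(448, -126) = 322)
Add(Mul(T, Pow(Mul(Add(23016, 1686), Pow(Add(-16914, -8057), -1)), -1)), Mul(-519, Pow(6503, -1))) = Add(Mul(322, Pow(Mul(Add(23016, 1686), Pow(Add(-16914, -8057), -1)), -1)), Mul(-519, Pow(6503, -1))) = Add(Mul(322, Pow(Mul(24702, Pow(-24971, -1)), -1)), Mul(-519, Rational(1, 6503))) = Add(Mul(322, Pow(Mul(24702, Rational(-1, 24971)), -1)), Rational(-519, 6503)) = Add(Mul(322, Pow(Rational(-24702, 24971), -1)), Rational(-519, 6503)) = Add(Mul(322, Rational(-24971, 24702)), Rational(-519, 6503)) = Add(Rational(-174797, 537), Rational(-519, 6503)) = Rational(-1136983594, 3492111)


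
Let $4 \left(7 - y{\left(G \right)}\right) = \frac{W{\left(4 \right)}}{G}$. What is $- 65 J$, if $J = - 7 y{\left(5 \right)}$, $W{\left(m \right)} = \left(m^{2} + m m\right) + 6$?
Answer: $\frac{4641}{2} \approx 2320.5$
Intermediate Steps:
$W{\left(m \right)} = 6 + 2 m^{2}$ ($W{\left(m \right)} = \left(m^{2} + m^{2}\right) + 6 = 2 m^{2} + 6 = 6 + 2 m^{2}$)
$y{\left(G \right)} = 7 - \frac{19}{2 G}$ ($y{\left(G \right)} = 7 - \frac{\left(6 + 2 \cdot 4^{2}\right) \frac{1}{G}}{4} = 7 - \frac{\left(6 + 2 \cdot 16\right) \frac{1}{G}}{4} = 7 - \frac{\left(6 + 32\right) \frac{1}{G}}{4} = 7 - \frac{38 \frac{1}{G}}{4} = 7 - \frac{19}{2 G}$)
$J = - \frac{357}{10}$ ($J = - 7 \left(7 - \frac{19}{2 \cdot 5}\right) = - 7 \left(7 - \frac{19}{10}\right) = \left(-7\right) \frac{51}{10} = - \frac{357}{10} \approx -35.7$)
$- 65 J = \left(-65\right) \left(- \frac{357}{10}\right) = \frac{4641}{2}$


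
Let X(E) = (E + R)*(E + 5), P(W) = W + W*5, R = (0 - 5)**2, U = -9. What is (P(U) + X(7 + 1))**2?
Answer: 140625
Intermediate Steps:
R = 25 (R = (-5)**2 = 25)
P(W) = 6*W (P(W) = W + 5*W = 6*W)
X(E) = (5 + E)*(25 + E) (X(E) = (E + 25)*(E + 5) = (25 + E)*(5 + E) = (5 + E)*(25 + E))
(P(U) + X(7 + 1))**2 = (6*(-9) + (125 + (7 + 1)**2 + 30*(7 + 1)))**2 = (-54 + (125 + 8**2 + 30*8))**2 = (-54 + (125 + 64 + 240))**2 = (-54 + 429)**2 = 375**2 = 140625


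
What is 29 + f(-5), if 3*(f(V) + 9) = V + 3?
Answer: 58/3 ≈ 19.333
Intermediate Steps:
f(V) = -8 + V/3 (f(V) = -9 + (V + 3)/3 = -9 + (3 + V)/3 = -9 + (1 + V/3) = -8 + V/3)
29 + f(-5) = 29 + (-8 + (⅓)*(-5)) = 29 + (-8 - 5/3) = 29 - 29/3 = 58/3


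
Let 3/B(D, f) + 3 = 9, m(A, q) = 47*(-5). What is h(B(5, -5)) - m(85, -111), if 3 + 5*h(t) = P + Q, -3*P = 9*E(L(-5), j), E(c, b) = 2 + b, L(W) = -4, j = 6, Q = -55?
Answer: 1093/5 ≈ 218.60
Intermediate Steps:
m(A, q) = -235
B(D, f) = ½ (B(D, f) = 3/(-3 + 9) = 3/6 = 3*(⅙) = ½)
P = -24 (P = -3*(2 + 6) = -3*8 = -⅓*72 = -24)
h(t) = -82/5 (h(t) = -⅗ + (-24 - 55)/5 = -⅗ + (⅕)*(-79) = -⅗ - 79/5 = -82/5)
h(B(5, -5)) - m(85, -111) = -82/5 - 1*(-235) = -82/5 + 235 = 1093/5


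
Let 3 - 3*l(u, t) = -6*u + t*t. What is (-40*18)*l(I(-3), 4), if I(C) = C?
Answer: 7440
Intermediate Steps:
l(u, t) = 1 + 2*u - t²/3 (l(u, t) = 1 - (-6*u + t*t)/3 = 1 - (-6*u + t²)/3 = 1 - (t² - 6*u)/3 = 1 + (2*u - t²/3) = 1 + 2*u - t²/3)
(-40*18)*l(I(-3), 4) = (-40*18)*(1 + 2*(-3) - ⅓*4²) = -720*(1 - 6 - ⅓*16) = -720*(1 - 6 - 16/3) = -720*(-31/3) = 7440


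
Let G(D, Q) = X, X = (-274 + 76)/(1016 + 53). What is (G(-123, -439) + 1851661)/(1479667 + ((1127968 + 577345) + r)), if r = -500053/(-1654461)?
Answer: 3274882144908471/5633016068845477 ≈ 0.58137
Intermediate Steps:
r = 500053/1654461 (r = -500053*(-1/1654461) = 500053/1654461 ≈ 0.30225)
X = -198/1069 ≈ -0.18522
G(D, Q) = -198/1069
(G(-123, -439) + 1851661)/(1479667 + ((1127968 + 577345) + r)) = (-198/1069 + 1851661)/(1479667 + ((1127968 + 577345) + 500053/1654461)) = 1979425411/(1069*(1479667 + (1705313 + 500053/1654461))) = 1979425411/(1069*(1479667 + 2821374351346/1654461)) = 1979425411/(1069*(5269425695833/1654461)) = (1979425411/1069)*(1654461/5269425695833) = 3274882144908471/5633016068845477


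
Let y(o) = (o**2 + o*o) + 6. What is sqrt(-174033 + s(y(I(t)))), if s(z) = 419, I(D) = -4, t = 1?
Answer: I*sqrt(173614) ≈ 416.67*I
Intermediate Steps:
y(o) = 6 + 2*o**2 (y(o) = (o**2 + o**2) + 6 = 2*o**2 + 6 = 6 + 2*o**2)
sqrt(-174033 + s(y(I(t)))) = sqrt(-174033 + 419) = sqrt(-173614) = I*sqrt(173614)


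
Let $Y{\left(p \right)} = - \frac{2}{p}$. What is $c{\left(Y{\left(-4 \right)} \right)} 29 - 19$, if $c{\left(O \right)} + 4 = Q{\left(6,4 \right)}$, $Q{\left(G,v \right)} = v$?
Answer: $-19$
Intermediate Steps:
$c{\left(O \right)} = 0$ ($c{\left(O \right)} = -4 + 4 = 0$)
$c{\left(Y{\left(-4 \right)} \right)} 29 - 19 = 0 \cdot 29 - 19 = 0 - 19 = -19$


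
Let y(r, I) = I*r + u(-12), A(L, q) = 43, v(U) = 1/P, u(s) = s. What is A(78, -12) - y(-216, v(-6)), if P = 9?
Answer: 79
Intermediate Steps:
v(U) = 1/9
y(r, I) = -12 + I*r (y(r, I) = I*r - 12 = -12 + I*r)
A(78, -12) - y(-216, v(-6)) = 43 - (-12 + (1/9)*(-216)) = 43 - (-12 - 24) = 43 - 1*(-36) = 43 + 36 = 79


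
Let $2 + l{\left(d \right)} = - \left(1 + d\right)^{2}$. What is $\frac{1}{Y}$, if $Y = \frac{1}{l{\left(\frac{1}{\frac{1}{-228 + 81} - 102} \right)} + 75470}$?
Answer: $\frac{16968761223596}{224850025} \approx 75467.0$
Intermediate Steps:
$l{\left(d \right)} = -2 - \left(1 + d\right)^{2}$
$Y = \frac{224850025}{16968761223596}$ ($Y = \frac{1}{\left(-2 - \left(1 + \frac{1}{\frac{1}{-228 + 81} - 102}\right)^{2}\right) + 75470} = \frac{1}{\left(-2 - \left(1 + \frac{1}{\frac{1}{-147} - 102}\right)^{2}\right) + 75470} = \frac{1}{\left(-2 - \left(1 + \frac{1}{- \frac{1}{147} - 102}\right)^{2}\right) + 75470} = \frac{1}{\left(-2 - \left(1 + \frac{1}{- \frac{14995}{147}}\right)^{2}\right) + 75470} = \frac{1}{\left(-2 - \left(1 - \frac{147}{14995}\right)^{2}\right) + 75470} = \frac{1}{\left(-2 - \left(\frac{14848}{14995}\right)^{2}\right) + 75470} = \frac{1}{\left(-2 - \frac{220463104}{224850025}\right) + 75470} = \frac{1}{- \frac{670163154}{224850025} + 75470} = \frac{1}{\frac{16968761223596}{224850025}} = \frac{224850025}{16968761223596} \approx 1.3251 \cdot 10^{-5}$)
$\frac{1}{Y} = \frac{1}{\frac{224850025}{16968761223596}} = \frac{16968761223596}{224850025}$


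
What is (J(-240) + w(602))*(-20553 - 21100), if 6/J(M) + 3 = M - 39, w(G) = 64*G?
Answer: -75425877195/47 ≈ -1.6048e+9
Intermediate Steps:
J(M) = 6/(-42 + M) (J(M) = 6/(-3 + (M - 39)) = 6/(-3 + (-39 + M)) = 6/(-42 + M))
(J(-240) + w(602))*(-20553 - 21100) = (6/(-42 - 240) + 64*602)*(-20553 - 21100) = (6/(-282) + 38528)*(-41653) = (6*(-1/282) + 38528)*(-41653) = (-1/47 + 38528)*(-41653) = (1810815/47)*(-41653) = -75425877195/47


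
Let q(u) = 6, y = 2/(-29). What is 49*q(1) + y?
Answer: 8524/29 ≈ 293.93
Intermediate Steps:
y = -2/29 (y = 2*(-1/29) = -2/29 ≈ -0.068966)
49*q(1) + y = 49*6 - 2/29 = 294 - 2/29 = 8524/29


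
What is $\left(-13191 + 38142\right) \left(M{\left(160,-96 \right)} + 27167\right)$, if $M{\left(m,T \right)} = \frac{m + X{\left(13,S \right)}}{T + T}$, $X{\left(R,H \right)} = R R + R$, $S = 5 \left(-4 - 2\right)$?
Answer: $\frac{21689579937}{32} \approx 6.778 \cdot 10^{8}$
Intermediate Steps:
$S = -30$ ($S = 5 \left(-6\right) = -30$)
$X{\left(R,H \right)} = R + R^{2}$ ($X{\left(R,H \right)} = R^{2} + R = R + R^{2}$)
$M{\left(m,T \right)} = \frac{182 + m}{2 T}$ ($M{\left(m,T \right)} = \frac{m + 13 \left(1 + 13\right)}{T + T} = \frac{m + 13 \cdot 14}{2 T} = \left(m + 182\right) \frac{1}{2 T} = \left(182 + m\right) \frac{1}{2 T} = \frac{182 + m}{2 T}$)
$\left(-13191 + 38142\right) \left(M{\left(160,-96 \right)} + 27167\right) = \left(-13191 + 38142\right) \left(\frac{182 + 160}{2 \left(-96\right)} + 27167\right) = 24951 \left(\frac{1}{2} \left(- \frac{1}{96}\right) 342 + 27167\right) = 24951 \left(- \frac{57}{32} + 27167\right) = 24951 \cdot \frac{869287}{32} = \frac{21689579937}{32}$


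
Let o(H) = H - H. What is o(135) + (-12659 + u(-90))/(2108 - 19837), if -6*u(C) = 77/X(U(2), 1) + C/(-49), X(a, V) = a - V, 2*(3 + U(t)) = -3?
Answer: 1860575/2606163 ≈ 0.71391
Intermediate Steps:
U(t) = -9/2 (U(t) = -3 + (½)*(-3) = -3 - 3/2 = -9/2)
o(H) = 0
u(C) = 7/3 + C/294 (u(C) = -(77/(-9/2 - 1*1) + C/(-49))/6 = -(77/(-9/2 - 1) + C*(-1/49))/6 = -(77/(-11/2) - C/49)/6 = -(77*(-2/11) - C/49)/6 = -(-14 - C/49)/6 = 7/3 + C/294)
o(135) + (-12659 + u(-90))/(2108 - 19837) = 0 + (-12659 + (7/3 + (1/294)*(-90)))/(2108 - 19837) = 0 + (-12659 + (7/3 - 15/49))/(-17729) = 0 + (-12659 + 298/147)*(-1/17729) = 0 - 1860575/147*(-1/17729) = 0 + 1860575/2606163 = 1860575/2606163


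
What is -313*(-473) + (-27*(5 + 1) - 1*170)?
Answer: 147717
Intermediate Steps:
-313*(-473) + (-27*(5 + 1) - 1*170) = 148049 + (-27*6 - 170) = 148049 + (-9*18 - 170) = 148049 + (-162 - 170) = 148049 - 332 = 147717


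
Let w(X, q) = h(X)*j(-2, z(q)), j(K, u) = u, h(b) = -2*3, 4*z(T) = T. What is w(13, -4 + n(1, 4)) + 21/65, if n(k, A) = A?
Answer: 21/65 ≈ 0.32308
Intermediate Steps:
z(T) = T/4
h(b) = -6
w(X, q) = -3*q/2
w(13, -4 + n(1, 4)) + 21/65 = -3*(-4 + 4)/2 + 21/65 = -3/2*0 + (1/65)*21 = 0 + 21/65 = 21/65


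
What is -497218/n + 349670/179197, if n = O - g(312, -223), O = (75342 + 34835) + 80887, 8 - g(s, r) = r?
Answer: -22371398836/34196701101 ≈ -0.65420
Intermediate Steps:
g(s, r) = 8 - r
O = 191064 (O = 110177 + 80887 = 191064)
n = 190833 (n = 191064 - (8 - 1*(-223)) = 191064 - (8 + 223) = 191064 - 1*231 = 191064 - 231 = 190833)
-497218/n + 349670/179197 = -497218/190833 + 349670/179197 = -22371398836/34196701101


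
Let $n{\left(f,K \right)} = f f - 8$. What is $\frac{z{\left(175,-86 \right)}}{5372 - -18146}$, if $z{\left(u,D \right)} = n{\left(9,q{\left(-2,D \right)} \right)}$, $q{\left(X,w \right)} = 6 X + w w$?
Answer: $\frac{73}{23518} \approx 0.003104$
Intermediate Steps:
$q{\left(X,w \right)} = w^{2} + 6 X$ ($q{\left(X,w \right)} = 6 X + w^{2} = w^{2} + 6 X$)
$n{\left(f,K \right)} = -8 + f^{2}$ ($n{\left(f,K \right)} = f^{2} - 8 = -8 + f^{2}$)
$z{\left(u,D \right)} = 73$ ($z{\left(u,D \right)} = -8 + 9^{2} = -8 + 81 = 73$)
$\frac{z{\left(175,-86 \right)}}{5372 - -18146} = \frac{73}{5372 - -18146} = \frac{73}{5372 + 18146} = \frac{73}{23518}$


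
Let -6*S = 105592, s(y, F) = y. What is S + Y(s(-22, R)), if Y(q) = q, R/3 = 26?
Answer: -52862/3 ≈ -17621.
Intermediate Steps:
R = 78 (R = 3*26 = 78)
S = -52796/3 (S = -⅙*105592 = -52796/3 ≈ -17599.)
S + Y(s(-22, R)) = -52796/3 - 22 = -52862/3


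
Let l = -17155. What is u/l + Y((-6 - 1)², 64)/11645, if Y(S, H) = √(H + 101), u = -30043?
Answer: 30043/17155 + √165/11645 ≈ 1.7524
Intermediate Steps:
Y(S, H) = √(101 + H)
u/l + Y((-6 - 1)², 64)/11645 = -30043/(-17155) + √(101 + 64)/11645 = -30043*(-1/17155) + √165*(1/11645) = 30043/17155 + √165/11645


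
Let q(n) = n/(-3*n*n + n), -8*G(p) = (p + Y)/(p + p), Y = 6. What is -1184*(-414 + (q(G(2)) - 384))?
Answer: 6609088/7 ≈ 9.4416e+5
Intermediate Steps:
G(p) = -(6 + p)/(16*p) (G(p) = -(p + 6)/(8*(p + p)) = -(6 + p)/(8*(2*p)) = -(6 + p)*1/(2*p)/8 = -(6 + p)/(16*p))
q(n) = n/(n - 3*n²) (q(n) = n/(-3*n² + n) = n/(n - 3*n²))
-1184*(-414 + (q(G(2)) - 384)) = -1184*(-414 + (-1/(-1 + 3*((1/16)*(-6 - 1*2)/2)) - 384)) = -1184*(-414 + (-1/(-1 + 3*((1/16)*(½)*(-6 - 2))) - 384)) = -1184*(-414 + (-1/(-1 + 3*((1/16)*(½)*(-8))) - 384)) = -1184*(-414 + (-1/(-1 + 3*(-¼)) - 384)) = -1184*(-414 + (-1/(-1 - ¾) - 384)) = -1184*(-414 + (-1/(-7/4) - 384)) = -1184*(-414 + (-1*(-4/7) - 384)) = -1184*(-414 + (4/7 - 384)) = -1184*(-414 - 2684/7) = -1184*(-5582/7) = 6609088/7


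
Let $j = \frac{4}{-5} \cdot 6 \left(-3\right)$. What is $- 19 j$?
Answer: $- \frac{1368}{5} \approx -273.6$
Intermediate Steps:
$j = \frac{72}{5}$ ($j = 4 \left(- \frac{1}{5}\right) 6 \left(-3\right) = \left(- \frac{4}{5}\right) 6 \left(-3\right) = \left(- \frac{24}{5}\right) \left(-3\right) = \frac{72}{5} \approx 14.4$)
$- 19 j = \left(-19\right) \frac{72}{5} = - \frac{1368}{5}$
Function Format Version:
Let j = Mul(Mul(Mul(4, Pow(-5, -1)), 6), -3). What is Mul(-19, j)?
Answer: Rational(-1368, 5) ≈ -273.60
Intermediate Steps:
j = Rational(72, 5) (j = Mul(Mul(Mul(4, Rational(-1, 5)), 6), -3) = Mul(Mul(Rational(-4, 5), 6), -3) = Mul(Rational(-24, 5), -3) = Rational(72, 5) ≈ 14.400)
Mul(-19, j) = Mul(-19, Rational(72, 5)) = Rational(-1368, 5)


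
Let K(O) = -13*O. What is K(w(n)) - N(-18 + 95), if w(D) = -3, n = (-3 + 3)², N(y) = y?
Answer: -38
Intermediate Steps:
n = 0 (n = 0² = 0)
K(w(n)) - N(-18 + 95) = -13*(-3) - (-18 + 95) = 39 - 1*77 = 39 - 77 = -38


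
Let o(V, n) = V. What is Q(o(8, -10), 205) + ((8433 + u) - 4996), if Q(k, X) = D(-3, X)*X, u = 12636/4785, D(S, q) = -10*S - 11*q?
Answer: -722033148/1595 ≈ -4.5269e+5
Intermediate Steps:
D(S, q) = -11*q - 10*S
u = 4212/1595 (u = 12636*(1/4785) = 4212/1595 ≈ 2.6408)
Q(k, X) = X*(30 - 11*X) (Q(k, X) = (-11*X - 10*(-3))*X = (-11*X + 30)*X = (30 - 11*X)*X = X*(30 - 11*X))
Q(o(8, -10), 205) + ((8433 + u) - 4996) = 205*(30 - 11*205) + ((8433 + 4212/1595) - 4996) = 205*(30 - 2255) + (13454847/1595 - 4996) = 205*(-2225) + 5486227/1595 = -456125 + 5486227/1595 = -722033148/1595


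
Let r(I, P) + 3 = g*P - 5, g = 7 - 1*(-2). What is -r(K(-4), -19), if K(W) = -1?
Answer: 179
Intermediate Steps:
g = 9 (g = 7 + 2 = 9)
r(I, P) = -8 + 9*P (r(I, P) = -3 + (9*P - 5) = -3 + (-5 + 9*P) = -8 + 9*P)
-r(K(-4), -19) = -(-8 + 9*(-19)) = -(-8 - 171) = -1*(-179) = 179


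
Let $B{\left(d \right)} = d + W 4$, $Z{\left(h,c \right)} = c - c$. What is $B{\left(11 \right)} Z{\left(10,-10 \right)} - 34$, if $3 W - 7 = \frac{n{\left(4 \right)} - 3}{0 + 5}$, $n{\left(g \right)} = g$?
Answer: $-34$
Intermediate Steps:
$Z{\left(h,c \right)} = 0$
$W = \frac{12}{5}$ ($W = \frac{7}{3} + \frac{\left(4 - 3\right) \frac{1}{0 + 5}}{3} = \frac{7}{3} + \frac{1 \cdot \frac{1}{5}}{3} = \frac{7}{3} + \frac{1}{3} \cdot \frac{1}{5} = \frac{7}{3} + \frac{1}{15} = \frac{12}{5} \approx 2.4$)
$B{\left(d \right)} = \frac{48}{5} + d$ ($B{\left(d \right)} = d + \frac{12}{5} \cdot 4 = d + \frac{48}{5} = \frac{48}{5} + d$)
$B{\left(11 \right)} Z{\left(10,-10 \right)} - 34 = \left(\frac{48}{5} + 11\right) 0 - 34 = \frac{103}{5} \cdot 0 - 34 = 0 - 34 = -34$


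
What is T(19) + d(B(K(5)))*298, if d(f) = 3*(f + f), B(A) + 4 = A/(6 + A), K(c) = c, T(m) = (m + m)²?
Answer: -53848/11 ≈ -4895.3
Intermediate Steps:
T(m) = 4*m² (T(m) = (2*m)² = 4*m²)
B(A) = -4 + A/(6 + A)
d(f) = 6*f (d(f) = 3*(2*f) = 6*f)
T(19) + d(B(K(5)))*298 = 4*19² + (6*(3*(-8 - 1*5)/(6 + 5)))*298 = 4*361 + (6*(3*(-8 - 5)/11))*298 = 1444 + (6*(3*(1/11)*(-13)))*298 = 1444 + (6*(-39/11))*298 = 1444 - 234/11*298 = 1444 - 69732/11 = -53848/11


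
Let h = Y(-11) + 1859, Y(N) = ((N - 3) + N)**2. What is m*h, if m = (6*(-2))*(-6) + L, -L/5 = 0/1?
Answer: 178848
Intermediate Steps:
Y(N) = (-3 + 2*N)**2 (Y(N) = ((-3 + N) + N)**2 = (-3 + 2*N)**2)
L = 0 (L = -0/1 = -0 = -5*0 = 0)
h = 2484 (h = (-3 + 2*(-11))**2 + 1859 = (-3 - 22)**2 + 1859 = (-25)**2 + 1859 = 625 + 1859 = 2484)
m = 72 (m = (6*(-2))*(-6) + 0 = -12*(-6) + 0 = 72 + 0 = 72)
m*h = 72*2484 = 178848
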